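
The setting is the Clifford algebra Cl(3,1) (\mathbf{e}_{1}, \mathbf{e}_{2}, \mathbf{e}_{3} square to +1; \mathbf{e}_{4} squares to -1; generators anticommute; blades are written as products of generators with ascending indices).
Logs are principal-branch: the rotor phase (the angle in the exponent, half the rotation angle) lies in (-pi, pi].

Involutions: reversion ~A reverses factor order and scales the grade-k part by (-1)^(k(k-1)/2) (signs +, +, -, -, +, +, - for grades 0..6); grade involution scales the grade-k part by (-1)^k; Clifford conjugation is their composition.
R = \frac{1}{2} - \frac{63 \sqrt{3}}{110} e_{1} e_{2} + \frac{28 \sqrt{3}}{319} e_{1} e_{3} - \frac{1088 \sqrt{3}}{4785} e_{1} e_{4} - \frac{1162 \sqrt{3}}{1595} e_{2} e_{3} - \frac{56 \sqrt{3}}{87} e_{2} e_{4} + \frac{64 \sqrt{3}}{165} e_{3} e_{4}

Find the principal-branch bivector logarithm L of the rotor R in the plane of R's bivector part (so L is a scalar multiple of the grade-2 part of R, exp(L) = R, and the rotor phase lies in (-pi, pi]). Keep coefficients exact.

The scalar part of R is \frac{1}{2}, which fixes the principal-branch rotor phase; the unit plane is then the bivector part divided by the sine of that phase, and L is that plane scaled by the phase.
Concretely: cos(phase) = \frac{1}{2} gives phase = ±\frac{\pi}{3}, and since phase/sin(phase) is even the sign is immaterial: L = (phase/sin(phase)) * <R>_2 = (\frac{2 \sqrt{3} \pi}{9}) * <R>_2.
Answer: - \frac{21 \pi}{55} e_{1} e_{2} + \frac{56 \pi}{957} e_{1} e_{3} - \frac{2176 \pi}{14355} e_{1} e_{4} - \frac{2324 \pi}{4785} e_{2} e_{3} - \frac{112 \pi}{261} e_{2} e_{4} + \frac{128 \pi}{495} e_{3} e_{4}


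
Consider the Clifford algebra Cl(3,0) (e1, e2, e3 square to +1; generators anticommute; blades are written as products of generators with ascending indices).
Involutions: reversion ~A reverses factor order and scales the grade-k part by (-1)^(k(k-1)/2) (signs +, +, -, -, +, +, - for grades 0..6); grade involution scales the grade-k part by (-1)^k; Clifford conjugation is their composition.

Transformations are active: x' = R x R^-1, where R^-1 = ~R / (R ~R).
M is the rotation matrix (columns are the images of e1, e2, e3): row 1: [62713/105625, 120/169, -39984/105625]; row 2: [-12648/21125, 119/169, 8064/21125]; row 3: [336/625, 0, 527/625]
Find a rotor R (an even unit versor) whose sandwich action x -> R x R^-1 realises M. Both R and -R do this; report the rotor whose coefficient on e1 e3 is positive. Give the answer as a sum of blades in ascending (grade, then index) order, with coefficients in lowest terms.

Method: write R = a + b12*e1 e2 + b13*e1 e3 + b23*e2 e3 with a^2 + b12^2 + b13^2 + b23^2 = 1 (so R^-1 = ~R). Expanding the columns R e_j ~R gives tr M = 4a^2 - 1 and, from the antisymmetric part, M21 - M12 = -4a*b12, M13 - M31 = 4a*b13, M32 - M23 = -4a*b23.
Here tr M = 226151/105625, so a^2 = (1 + tr M)/4 = 82944/105625 and a = ±288/325. Taking a = 288/325: M21 - M12 = -27648/21125, M13 - M31 = -96768/105625, M32 - M23 = -8064/21125, giving b12 = 24/65, b13 = -84/325, b23 = 7/65, i.e. R = 288/325 + 24/65*e1 e2 - 84/325*e1 e3 + 7/65*e2 e3.
Its e1 e3 coefficient is negative, so report the other preimage -R.
Answer: -288/325 - 24/65*e1 e2 + 84/325*e1 e3 - 7/65*e2 e3. Note: both R and -R realise this M (trace 226151/105625); the covering map identifies them, and the e1 e3-coefficient sign is the tie-breaker.


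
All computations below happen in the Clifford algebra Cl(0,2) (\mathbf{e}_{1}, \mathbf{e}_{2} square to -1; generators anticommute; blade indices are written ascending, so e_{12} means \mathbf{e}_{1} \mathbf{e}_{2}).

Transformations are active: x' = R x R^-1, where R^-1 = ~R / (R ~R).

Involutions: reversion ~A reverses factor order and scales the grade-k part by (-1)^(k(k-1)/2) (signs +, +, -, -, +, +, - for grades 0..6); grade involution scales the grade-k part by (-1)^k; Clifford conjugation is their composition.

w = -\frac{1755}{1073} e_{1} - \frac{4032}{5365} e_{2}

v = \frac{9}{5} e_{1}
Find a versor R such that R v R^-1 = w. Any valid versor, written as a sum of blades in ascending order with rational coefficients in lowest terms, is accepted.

The midline construction: v and w both square to -\frac{81}{25}, so reflecting in their sum \frac{882}{5365} e_{1} - \frac{4032}{5365} e_{2} exchanges them.
Answer: \frac{882}{5365} e_{1} - \frac{4032}{5365} e_{2}


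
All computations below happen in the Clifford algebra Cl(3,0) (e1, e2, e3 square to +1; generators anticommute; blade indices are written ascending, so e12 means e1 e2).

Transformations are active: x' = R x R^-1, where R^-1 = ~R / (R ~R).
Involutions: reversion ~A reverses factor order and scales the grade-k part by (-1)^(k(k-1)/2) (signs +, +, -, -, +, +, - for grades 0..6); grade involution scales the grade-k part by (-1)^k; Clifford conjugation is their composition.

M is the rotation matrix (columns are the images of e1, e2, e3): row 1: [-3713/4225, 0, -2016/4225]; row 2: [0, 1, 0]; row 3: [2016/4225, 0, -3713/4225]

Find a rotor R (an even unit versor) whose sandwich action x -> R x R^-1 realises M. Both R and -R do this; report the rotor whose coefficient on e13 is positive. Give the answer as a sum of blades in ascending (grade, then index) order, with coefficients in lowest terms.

Method: write R = a + b12*e12 + b13*e13 + b23*e23 with a^2 + b12^2 + b13^2 + b23^2 = 1 (so R^-1 = ~R). Expanding the columns R e_j ~R gives tr M = 4a^2 - 1 and, from the antisymmetric part, M21 - M12 = -4a*b12, M13 - M31 = 4a*b13, M32 - M23 = -4a*b23.
Here tr M = -3201/4225, so a^2 = (1 + tr M)/4 = 256/4225 and a = ±16/65. Taking a = 16/65: M21 - M12 = 0, M13 - M31 = -4032/4225, M32 - M23 = 0, giving b12 = 0, b13 = -63/65, b23 = 0, i.e. R = 16/65 - 63/65*e13.
Its e13 coefficient is negative, so report the other preimage -R.
Answer: -16/65 + 63/65*e13. Why the constraint matters: R and -R act identically through the sandwich — M has trace -3201/4225 either way — so only the sign condition on e13 picks one of the two preimages.


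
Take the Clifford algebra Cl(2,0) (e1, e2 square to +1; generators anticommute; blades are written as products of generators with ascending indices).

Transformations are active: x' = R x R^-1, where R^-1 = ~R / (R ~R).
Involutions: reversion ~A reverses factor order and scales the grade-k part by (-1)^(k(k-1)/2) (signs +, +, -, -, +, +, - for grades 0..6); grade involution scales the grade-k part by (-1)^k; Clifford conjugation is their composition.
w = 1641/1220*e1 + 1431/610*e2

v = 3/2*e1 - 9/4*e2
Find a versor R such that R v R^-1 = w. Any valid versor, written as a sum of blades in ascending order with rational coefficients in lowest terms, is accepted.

Why this works: both vectors square to 117/16, so q(v) = q(w) and R = v + w = 3471/1220*e1 + 117/1220*e2 carries v to w — its own direction survives, the complement (v - w)/2 flips.
Answer: 3471/1220*e1 + 117/1220*e2


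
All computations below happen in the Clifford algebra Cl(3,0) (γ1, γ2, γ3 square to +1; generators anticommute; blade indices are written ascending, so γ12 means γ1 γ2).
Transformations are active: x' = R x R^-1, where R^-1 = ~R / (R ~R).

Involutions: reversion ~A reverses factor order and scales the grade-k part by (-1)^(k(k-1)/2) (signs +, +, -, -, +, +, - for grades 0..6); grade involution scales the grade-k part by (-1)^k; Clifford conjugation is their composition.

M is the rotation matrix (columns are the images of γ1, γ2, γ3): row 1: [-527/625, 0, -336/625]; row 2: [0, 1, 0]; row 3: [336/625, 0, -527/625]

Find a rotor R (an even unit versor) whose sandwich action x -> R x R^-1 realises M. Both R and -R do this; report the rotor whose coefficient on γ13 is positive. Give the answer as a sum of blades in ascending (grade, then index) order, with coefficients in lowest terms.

Method: write R = a + b12*γ12 + b13*γ13 + b23*γ23 with a^2 + b12^2 + b13^2 + b23^2 = 1 (so R^-1 = ~R). Expanding the columns R e_j ~R gives tr M = 4a^2 - 1 and, from the antisymmetric part, M21 - M12 = -4a*b12, M13 - M31 = 4a*b13, M32 - M23 = -4a*b23.
Here tr M = -429/625, so a^2 = (1 + tr M)/4 = 49/625 and a = ±7/25. Taking a = 7/25: M21 - M12 = 0, M13 - M31 = -672/625, M32 - M23 = 0, giving b12 = 0, b13 = -24/25, b23 = 0, i.e. R = 7/25 - 24/25*γ13.
Its γ13 coefficient is negative, so report the other preimage -R.
Answer: -7/25 + 24/25*γ13. Note: both R and -R realise this M (trace -429/625); the covering map identifies them, and the γ13-coefficient sign is the tie-breaker.


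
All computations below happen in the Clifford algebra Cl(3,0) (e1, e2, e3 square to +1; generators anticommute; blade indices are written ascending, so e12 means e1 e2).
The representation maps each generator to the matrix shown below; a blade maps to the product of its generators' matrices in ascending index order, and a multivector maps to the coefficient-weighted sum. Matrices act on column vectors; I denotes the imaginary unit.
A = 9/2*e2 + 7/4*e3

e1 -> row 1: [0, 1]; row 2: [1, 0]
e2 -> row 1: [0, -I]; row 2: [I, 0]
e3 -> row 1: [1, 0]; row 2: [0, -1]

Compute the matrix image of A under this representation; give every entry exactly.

M = (9/2)*rho(e2) + (7/4)*rho(e3), summed entrywise:
Answer: row 1: [7/4, -9*I/2]; row 2: [9*I/2, -7/4]


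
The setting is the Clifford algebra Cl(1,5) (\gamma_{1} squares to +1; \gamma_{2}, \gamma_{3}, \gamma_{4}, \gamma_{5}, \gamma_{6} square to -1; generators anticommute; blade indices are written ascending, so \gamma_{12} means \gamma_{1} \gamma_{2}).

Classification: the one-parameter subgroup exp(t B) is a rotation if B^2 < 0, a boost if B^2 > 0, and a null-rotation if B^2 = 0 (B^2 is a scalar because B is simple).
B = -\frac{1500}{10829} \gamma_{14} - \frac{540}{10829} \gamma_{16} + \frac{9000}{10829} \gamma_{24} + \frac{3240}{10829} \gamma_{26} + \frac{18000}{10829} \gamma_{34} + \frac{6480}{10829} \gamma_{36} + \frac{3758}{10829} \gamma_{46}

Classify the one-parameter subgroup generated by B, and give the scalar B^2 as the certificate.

B^2 term by term: the squares give (-\frac{1500}{10829})^2*(\gamma_{14})^2 + (-\frac{540}{10829})^2*(\gamma_{16})^2 + (\frac{9000}{10829})^2*(\gamma_{24})^2 + (\frac{3240}{10829})^2*(\gamma_{26})^2 + (\frac{18000}{10829})^2*(\gamma_{34})^2 + (\frac{6480}{10829})^2*(\gamma_{36})^2 + (\frac{3758}{10829})^2*(\gamma_{46})^2 = \frac{2250000}{117267241}*(+1) + \frac{291600}{117267241}*(+1) + \frac{81000000}{117267241}*(-1) + \frac{10497600}{117267241}*(-1) + \frac{324000000}{117267241}*(-1) + \frac{41990400}{117267241}*(-1) + \frac{14122564}{117267241}*(-1) = -4 (each basis 2-blade squares to minus the product of its generators' squares); cross terms between blades sharing an index anticommute and cancel; the commuting (index-disjoint) pairs give grade-4 terms 2*c*c'*(blade product), which cancel blade by blade — \gamma_{1246}: \frac{9720000}{117267241} - \frac{9720000}{117267241} = 0; \gamma_{1346}: \frac{19440000}{117267241} - \frac{19440000}{117267241} = 0; \gamma_{2346}: -\frac{116640000}{117267241} + \frac{116640000}{117267241} = 0 — confirming B is simple. So B^2 = -4.
Answer: rotation, certificate B^2 = -4. B^2 = -4 is basis-independent, so its sign is the whole story.


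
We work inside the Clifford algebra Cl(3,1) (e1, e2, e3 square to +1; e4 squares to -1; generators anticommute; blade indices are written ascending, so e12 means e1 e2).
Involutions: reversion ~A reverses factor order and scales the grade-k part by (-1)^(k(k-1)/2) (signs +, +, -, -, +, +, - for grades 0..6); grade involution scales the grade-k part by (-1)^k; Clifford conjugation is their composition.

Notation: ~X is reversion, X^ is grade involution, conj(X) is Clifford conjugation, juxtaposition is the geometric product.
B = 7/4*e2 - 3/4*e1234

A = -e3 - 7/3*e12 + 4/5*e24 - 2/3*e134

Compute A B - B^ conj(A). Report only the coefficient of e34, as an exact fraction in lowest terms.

first term: -49/12*e1 + 1/2*e2 - 7/5*e4 + 3/5*e13 + 7/4*e23 - 7/4*e34 + 3/4*e124 - 7/6*e1234
second term: 49/12*e1 - 1/2*e2 + 7/5*e4 - 3/5*e13 - 7/4*e23 + 7/4*e34 + 3/4*e124 - 7/6*e1234
Answer: -7/2


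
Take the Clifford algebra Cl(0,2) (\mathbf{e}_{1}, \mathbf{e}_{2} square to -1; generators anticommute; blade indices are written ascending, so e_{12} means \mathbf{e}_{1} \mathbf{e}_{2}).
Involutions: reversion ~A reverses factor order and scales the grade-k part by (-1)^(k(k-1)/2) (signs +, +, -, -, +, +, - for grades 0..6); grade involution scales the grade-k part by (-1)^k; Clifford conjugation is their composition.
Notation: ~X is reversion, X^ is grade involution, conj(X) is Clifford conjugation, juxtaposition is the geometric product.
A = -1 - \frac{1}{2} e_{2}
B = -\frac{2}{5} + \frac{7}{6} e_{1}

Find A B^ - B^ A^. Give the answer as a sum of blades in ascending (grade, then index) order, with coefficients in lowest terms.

first term: \frac{2}{5} + \frac{7}{6} e_{1} + \frac{1}{5} e_{2} - \frac{7}{12} e_{12}
second term: \frac{2}{5} + \frac{7}{6} e_{1} - \frac{1}{5} e_{2} - \frac{7}{12} e_{12}
Answer: \frac{2}{5} e_{2}


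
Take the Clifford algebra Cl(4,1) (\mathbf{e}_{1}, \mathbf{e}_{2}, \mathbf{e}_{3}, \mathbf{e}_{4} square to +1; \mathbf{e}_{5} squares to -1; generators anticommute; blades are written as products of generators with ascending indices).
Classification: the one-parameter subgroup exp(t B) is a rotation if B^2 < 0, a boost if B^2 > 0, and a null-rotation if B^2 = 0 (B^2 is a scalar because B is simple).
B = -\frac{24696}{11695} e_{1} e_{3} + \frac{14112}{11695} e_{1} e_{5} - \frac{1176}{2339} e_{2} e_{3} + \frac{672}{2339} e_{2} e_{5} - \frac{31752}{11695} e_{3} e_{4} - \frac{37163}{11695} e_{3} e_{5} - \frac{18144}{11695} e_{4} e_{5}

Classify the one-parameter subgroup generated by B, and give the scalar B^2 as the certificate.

B^2 term by term: the squares give (-\frac{24696}{11695})^2*(e_{1} e_{3})^2 + (\frac{14112}{11695})^2*(e_{1} e_{5})^2 + (-\frac{1176}{2339})^2*(e_{2} e_{3})^2 + (\frac{672}{2339})^2*(e_{2} e_{5})^2 + (-\frac{31752}{11695})^2*(e_{3} e_{4})^2 + (-\frac{37163}{11695})^2*(e_{3} e_{5})^2 + (-\frac{18144}{11695})^2*(e_{4} e_{5})^2 = \frac{609892416}{136773025}*(-1) + \frac{199148544}{136773025}*(+1) + \frac{1382976}{5470921}*(-1) + \frac{451584}{5470921}*(+1) + \frac{1008189504}{136773025}*(-1) + \frac{1381088569}{136773025}*(+1) + \frac{329204736}{136773025}*(+1) = \frac{49}{25} (each basis 2-blade squares to minus the product of its generators' squares); cross terms between blades sharing an index anticommute and cancel; the commuting (index-disjoint) pairs give grade-4 terms 2*c*c'*(blade product), which cancel blade by blade — e_{1} e_{2} e_{3} e_{5}: \frac{33191424}{27354605} - \frac{33191424}{27354605} = 0; e_{1} e_{3} e_{4} e_{5}: \frac{896168448}{136773025} - \frac{896168448}{136773025} = 0; e_{2} e_{3} e_{4} e_{5}: \frac{42674688}{27354605} - \frac{42674688}{27354605} = 0 — confirming B is simple. So B^2 = \frac{49}{25}.
Answer: boost, certificate B^2 = \frac{49}{25}. Note: conjugating B changes its blade decomposition but never the scalar B^2 = \frac{49}{25}, whose sign settles the classification.


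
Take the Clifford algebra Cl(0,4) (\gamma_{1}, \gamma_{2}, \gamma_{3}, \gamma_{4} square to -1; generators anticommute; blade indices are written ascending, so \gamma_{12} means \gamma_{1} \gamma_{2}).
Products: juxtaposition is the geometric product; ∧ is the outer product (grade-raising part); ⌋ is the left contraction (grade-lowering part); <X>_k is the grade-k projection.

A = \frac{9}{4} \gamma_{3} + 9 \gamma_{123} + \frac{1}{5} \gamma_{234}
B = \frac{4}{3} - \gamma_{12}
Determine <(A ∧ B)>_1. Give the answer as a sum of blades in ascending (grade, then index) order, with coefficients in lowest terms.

step 1: 3 \gamma_{3} + \frac{39}{4} \gamma_{123} + \frac{4}{15} \gamma_{234}
step 2: 3 \gamma_{3}
Answer: 3 \gamma_{3}


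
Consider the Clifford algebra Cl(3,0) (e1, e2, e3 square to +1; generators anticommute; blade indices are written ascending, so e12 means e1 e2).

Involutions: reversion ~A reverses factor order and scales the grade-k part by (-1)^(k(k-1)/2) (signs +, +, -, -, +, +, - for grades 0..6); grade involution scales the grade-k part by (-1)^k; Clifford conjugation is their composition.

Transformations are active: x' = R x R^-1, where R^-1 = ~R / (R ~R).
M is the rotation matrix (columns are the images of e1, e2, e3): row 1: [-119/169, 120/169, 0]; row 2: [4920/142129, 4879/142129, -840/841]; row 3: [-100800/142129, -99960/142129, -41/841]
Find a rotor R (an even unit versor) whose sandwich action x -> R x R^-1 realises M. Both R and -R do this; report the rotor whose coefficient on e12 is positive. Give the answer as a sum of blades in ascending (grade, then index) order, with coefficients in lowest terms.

Method: write R = a + b12*e12 + b13*e13 + b23*e23 with a^2 + b12^2 + b13^2 + b23^2 = 1 (so R^-1 = ~R). Expanding the columns R e_j ~R gives tr M = 4a^2 - 1 and, from the antisymmetric part, M21 - M12 = -4a*b12, M13 - M31 = 4a*b13, M32 - M23 = -4a*b23.
Here tr M = -102129/142129, so a^2 = (1 + tr M)/4 = 10000/142129 and a = ±100/377. Taking a = 100/377: M21 - M12 = -96000/142129, M13 - M31 = 100800/142129, M32 - M23 = 42000/142129, giving b12 = 240/377, b13 = 252/377, b23 = -105/377, i.e. R = 100/377 + 240/377*e12 + 252/377*e13 - 105/377*e23.
Its e12 coefficient is already positive.
Answer: 100/377 + 240/377*e12 + 252/377*e13 - 105/377*e23. Note: both R and -R realise this M (trace -102129/142129); the covering map identifies them, and the e12-coefficient sign is the tie-breaker.


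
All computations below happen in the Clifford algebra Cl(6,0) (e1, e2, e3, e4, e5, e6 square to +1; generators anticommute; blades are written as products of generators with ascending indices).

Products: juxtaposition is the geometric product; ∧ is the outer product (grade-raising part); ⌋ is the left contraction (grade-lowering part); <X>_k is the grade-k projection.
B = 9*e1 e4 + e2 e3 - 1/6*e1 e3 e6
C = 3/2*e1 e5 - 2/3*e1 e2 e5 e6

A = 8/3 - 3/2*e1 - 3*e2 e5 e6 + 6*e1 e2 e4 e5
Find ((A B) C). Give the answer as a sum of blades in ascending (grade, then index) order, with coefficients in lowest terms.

step 1: -27/2*e4 + 24*e1 e4 + 8/3*e2 e3 + 54*e2 e5 + 1/4*e3 e6 - 3/2*e1 e2 e3 - 4/9*e1 e3 e6 - 3*e3 e5 e6 - 1/2*e1 e2 e3 e5 + 6*e1 e3 e4 e5 + 27*e1 e2 e4 e5 e6 + e2 e3 e4 e5 e6
step 2: -18*e4 + 81*e1 e2 + 36*e1 e6 + 3/4*e2 e3 - 9*e3 e4 - 1/3*e3 e6 - 36*e4 e5 - 2*e1 e2 e3 - 2/3*e1 e3 e4 - 9/2*e1 e3 e6 + 81/4*e1 e4 e5 - 275/108*e2 e3 e5 - 81/2*e2 e4 e6 - 1/3*e3 e5 e6 + 25/6*e1 e2 e3 e5 + 101/72*e1 e3 e5 e6 - 4*e2 e3 e4 e6 - 16*e2 e4 e5 e6 + 3/2*e1 e2 e3 e4 e6 + 9*e1 e2 e4 e5 e6
Answer: -18*e4 + 81*e1 e2 + 36*e1 e6 + 3/4*e2 e3 - 9*e3 e4 - 1/3*e3 e6 - 36*e4 e5 - 2*e1 e2 e3 - 2/3*e1 e3 e4 - 9/2*e1 e3 e6 + 81/4*e1 e4 e5 - 275/108*e2 e3 e5 - 81/2*e2 e4 e6 - 1/3*e3 e5 e6 + 25/6*e1 e2 e3 e5 + 101/72*e1 e3 e5 e6 - 4*e2 e3 e4 e6 - 16*e2 e4 e5 e6 + 3/2*e1 e2 e3 e4 e6 + 9*e1 e2 e4 e5 e6


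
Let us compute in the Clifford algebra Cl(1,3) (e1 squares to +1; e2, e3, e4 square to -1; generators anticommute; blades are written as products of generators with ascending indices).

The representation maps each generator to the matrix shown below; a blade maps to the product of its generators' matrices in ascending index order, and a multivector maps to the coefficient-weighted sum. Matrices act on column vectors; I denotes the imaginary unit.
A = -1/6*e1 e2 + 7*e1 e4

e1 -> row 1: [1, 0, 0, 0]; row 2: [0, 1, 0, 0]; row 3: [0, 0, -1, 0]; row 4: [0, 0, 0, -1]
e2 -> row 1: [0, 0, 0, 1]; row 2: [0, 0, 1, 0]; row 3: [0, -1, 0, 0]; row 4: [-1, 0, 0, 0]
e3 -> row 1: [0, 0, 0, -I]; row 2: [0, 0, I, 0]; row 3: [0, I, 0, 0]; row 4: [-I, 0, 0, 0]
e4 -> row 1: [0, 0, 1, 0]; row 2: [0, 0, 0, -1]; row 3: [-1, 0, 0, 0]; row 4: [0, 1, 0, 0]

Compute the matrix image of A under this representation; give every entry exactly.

Bivector images (products of the table entries): rho(e1 e2) = rho(e1)rho(e2) = row 1: [0, 0, 0, 1]; row 2: [0, 0, 1, 0]; row 3: [0, 1, 0, 0]; row 4: [1, 0, 0, 0]; rho(e1 e4) = rho(e1)rho(e4) = row 1: [0, 0, 1, 0]; row 2: [0, 0, 0, -1]; row 3: [1, 0, 0, 0]; row 4: [0, -1, 0, 0].
M = (-1/6)*rho(e1 e2) + (7)*rho(e1 e4), summed entrywise:
Answer: row 1: [0, 0, 7, -1/6]; row 2: [0, 0, -1/6, -7]; row 3: [7, -1/6, 0, 0]; row 4: [-1/6, -7, 0, 0]


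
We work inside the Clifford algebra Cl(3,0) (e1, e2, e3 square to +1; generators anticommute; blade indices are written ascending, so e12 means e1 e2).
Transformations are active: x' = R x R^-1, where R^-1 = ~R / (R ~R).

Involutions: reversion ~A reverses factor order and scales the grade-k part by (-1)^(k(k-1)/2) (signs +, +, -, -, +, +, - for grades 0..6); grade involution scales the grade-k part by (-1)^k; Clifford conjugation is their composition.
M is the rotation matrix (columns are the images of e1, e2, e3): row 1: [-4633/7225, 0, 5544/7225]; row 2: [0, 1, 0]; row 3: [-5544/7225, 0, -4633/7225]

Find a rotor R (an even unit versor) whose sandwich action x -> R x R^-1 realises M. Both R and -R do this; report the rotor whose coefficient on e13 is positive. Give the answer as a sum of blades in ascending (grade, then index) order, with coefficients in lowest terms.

Method: write R = a + b12*e12 + b13*e13 + b23*e23 with a^2 + b12^2 + b13^2 + b23^2 = 1 (so R^-1 = ~R). Expanding the columns R e_j ~R gives tr M = 4a^2 - 1 and, from the antisymmetric part, M21 - M12 = -4a*b12, M13 - M31 = 4a*b13, M32 - M23 = -4a*b23.
Here tr M = -2041/7225, so a^2 = (1 + tr M)/4 = 1296/7225 and a = ±36/85. Taking a = 36/85: M21 - M12 = 0, M13 - M31 = 11088/7225, M32 - M23 = 0, giving b12 = 0, b13 = 77/85, b23 = 0, i.e. R = 36/85 + 77/85*e13.
Its e13 coefficient is already positive.
Answer: 36/85 + 77/85*e13. Note: both R and -R realise this M (trace -2041/7225); the covering map identifies them, and the e13-coefficient sign is the tie-breaker.


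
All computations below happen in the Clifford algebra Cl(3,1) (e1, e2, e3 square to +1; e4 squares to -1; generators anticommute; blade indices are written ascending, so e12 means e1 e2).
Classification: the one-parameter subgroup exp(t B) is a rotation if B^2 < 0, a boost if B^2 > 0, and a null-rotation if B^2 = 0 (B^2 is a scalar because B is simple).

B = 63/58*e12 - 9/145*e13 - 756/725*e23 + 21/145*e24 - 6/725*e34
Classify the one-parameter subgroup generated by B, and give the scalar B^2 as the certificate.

B^2 term by term: the squares give (63/58)^2*(e12)^2 + (-9/145)^2*(e13)^2 + (-756/725)^2*(e23)^2 + (21/145)^2*(e24)^2 + (-6/725)^2*(e34)^2 = 3969/3364*(-1) + 81/21025*(-1) + 571536/525625*(-1) + 441/21025*(+1) + 36/525625*(+1) = -9/4 (each basis 2-blade squares to minus the product of its generators' squares); cross terms between blades sharing an index anticommute and cancel; the commuting (index-disjoint) pairs give grade-4 terms 2*c*c'*(blade product), which cancel blade by blade — e1234: -378/21025 + 378/21025 = 0 — confirming B is simple. So B^2 = -9/4.
Answer: rotation, certificate B^2 = -9/4. Because -9/4 is invariant under every versor sandwich, the classification follows from its sign alone.


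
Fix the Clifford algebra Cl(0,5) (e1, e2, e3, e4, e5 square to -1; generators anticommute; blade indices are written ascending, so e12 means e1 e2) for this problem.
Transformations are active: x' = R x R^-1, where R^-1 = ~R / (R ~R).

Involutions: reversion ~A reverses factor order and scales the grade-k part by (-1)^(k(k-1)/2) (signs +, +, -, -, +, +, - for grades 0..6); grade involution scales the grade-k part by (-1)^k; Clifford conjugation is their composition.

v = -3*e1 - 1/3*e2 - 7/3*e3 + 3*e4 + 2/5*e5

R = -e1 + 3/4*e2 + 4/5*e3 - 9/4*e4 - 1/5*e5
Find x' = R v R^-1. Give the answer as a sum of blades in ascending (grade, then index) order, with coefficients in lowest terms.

~R = -e1 + 3/4*e2 + 4/5*e3 - 9/4*e4 - 1/5*e5, and R ~R = -1461/200, so R^-1 = ~R / (-1461/200).
R v = 446/75 + 31/12*e12 + 71/15*e13 - 39/4*e14 - e15 - 89/60*e23 + 3/2*e24 + 7/30*e25 - 57/20*e34 - 11/75*e35 - 3/10*e45
Answer: 20285/4383*e1 - 1297/1461*e2 + 22591/21915*e3 + 323/487*e4 - 326/4383*e5


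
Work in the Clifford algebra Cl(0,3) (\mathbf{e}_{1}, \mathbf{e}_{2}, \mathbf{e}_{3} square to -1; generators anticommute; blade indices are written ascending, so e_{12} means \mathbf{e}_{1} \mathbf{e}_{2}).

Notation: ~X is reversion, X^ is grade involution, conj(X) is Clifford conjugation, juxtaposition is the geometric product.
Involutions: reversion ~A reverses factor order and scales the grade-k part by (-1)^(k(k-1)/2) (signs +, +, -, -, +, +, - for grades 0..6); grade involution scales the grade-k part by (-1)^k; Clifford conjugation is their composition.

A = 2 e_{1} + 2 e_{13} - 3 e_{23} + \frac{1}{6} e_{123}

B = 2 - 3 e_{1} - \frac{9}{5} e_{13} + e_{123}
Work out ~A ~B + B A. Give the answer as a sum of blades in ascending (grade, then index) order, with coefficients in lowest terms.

first term: \frac{293}{30} + 7 e_{1} + \frac{17}{10} e_{2} + \frac{12}{5} e_{3} - \frac{27}{5} e_{12} - 4 e_{13} + \frac{15}{2} e_{23} - \frac{28}{3} e_{123}
second term: \frac{293}{30} + 7 e_{1} + \frac{17}{10} e_{2} + \frac{12}{5} e_{3} + \frac{27}{5} e_{12} + 4 e_{13} - \frac{15}{2} e_{23} + \frac{28}{3} e_{123}
Answer: \frac{293}{15} + 14 e_{1} + \frac{17}{5} e_{2} + \frac{24}{5} e_{3}


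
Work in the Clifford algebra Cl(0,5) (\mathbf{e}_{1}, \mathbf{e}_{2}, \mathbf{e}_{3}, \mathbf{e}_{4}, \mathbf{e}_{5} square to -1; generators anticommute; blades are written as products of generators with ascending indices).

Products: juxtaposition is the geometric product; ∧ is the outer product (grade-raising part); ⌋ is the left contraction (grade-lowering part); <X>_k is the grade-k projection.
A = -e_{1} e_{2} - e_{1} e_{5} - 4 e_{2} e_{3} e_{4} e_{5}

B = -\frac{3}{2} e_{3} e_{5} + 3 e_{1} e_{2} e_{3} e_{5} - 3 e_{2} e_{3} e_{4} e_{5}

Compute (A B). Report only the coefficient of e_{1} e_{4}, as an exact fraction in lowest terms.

step 1: 12 + \frac{3}{2} e_{1} e_{3} - 12 e_{1} e_{4} + 3 e_{2} e_{3} + 6 e_{2} e_{4} + 3 e_{3} e_{5} + 3 e_{1} e_{2} e_{3} e_{4} + \frac{3}{2} e_{1} e_{2} e_{3} e_{5} - 3 e_{1} e_{3} e_{4} e_{5}
Answer: -12


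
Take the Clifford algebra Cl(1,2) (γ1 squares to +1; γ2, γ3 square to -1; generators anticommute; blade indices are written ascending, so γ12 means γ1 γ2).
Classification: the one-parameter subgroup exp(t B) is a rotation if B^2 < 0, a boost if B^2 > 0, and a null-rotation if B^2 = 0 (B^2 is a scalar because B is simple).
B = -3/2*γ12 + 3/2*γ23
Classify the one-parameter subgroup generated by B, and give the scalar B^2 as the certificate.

B^2 term by term: the squares give (-3/2)^2*(γ12)^2 + (3/2)^2*(γ23)^2 = 9/4*(+1) + 9/4*(-1) = 0 (each basis 2-blade squares to minus the product of its generators' squares); cross terms between blades sharing an index anticommute and cancel. So B^2 = 0.
Answer: null-rotation, certificate B^2 = 0. B^2 = 0 is basis-independent, so its sign is the whole story.


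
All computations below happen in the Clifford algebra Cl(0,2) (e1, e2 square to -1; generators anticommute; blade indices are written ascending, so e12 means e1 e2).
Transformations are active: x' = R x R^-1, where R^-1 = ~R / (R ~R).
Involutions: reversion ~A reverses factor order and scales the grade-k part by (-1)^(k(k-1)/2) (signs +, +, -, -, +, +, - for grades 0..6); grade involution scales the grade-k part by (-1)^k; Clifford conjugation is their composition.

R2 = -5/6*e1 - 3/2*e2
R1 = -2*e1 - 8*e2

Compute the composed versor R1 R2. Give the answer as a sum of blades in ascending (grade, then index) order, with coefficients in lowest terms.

Distribute over the terms of R1 (each basis-blade product reordered to ascending indices, repeated generators contracted through their squares):
(-2*e1) R2 = -5/3 + 3*e12
(-8*e2) R2 = -12 - 20/3*e12
Summing the partial products and collecting blades:
Answer: -41/3 - 11/3*e12


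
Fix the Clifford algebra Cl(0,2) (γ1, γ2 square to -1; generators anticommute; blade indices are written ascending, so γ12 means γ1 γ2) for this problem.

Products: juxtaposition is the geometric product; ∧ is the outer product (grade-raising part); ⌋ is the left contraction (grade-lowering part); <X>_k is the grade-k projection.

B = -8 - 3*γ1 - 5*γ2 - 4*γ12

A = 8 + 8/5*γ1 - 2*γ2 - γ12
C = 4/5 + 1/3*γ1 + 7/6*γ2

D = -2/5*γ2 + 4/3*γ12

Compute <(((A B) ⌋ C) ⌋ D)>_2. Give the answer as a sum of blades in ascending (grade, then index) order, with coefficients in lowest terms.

step 1: -366/5 - 169/5*γ1 - 73/5*γ2 - 38*γ12
step 2: -1513/50 - 122/5*γ1 - 427/5*γ2
step 3: -854/25 - 1708/15*γ1 + 16739/375*γ2 - 3026/75*γ12
step 4: -3026/75*γ12
Answer: -3026/75*γ12


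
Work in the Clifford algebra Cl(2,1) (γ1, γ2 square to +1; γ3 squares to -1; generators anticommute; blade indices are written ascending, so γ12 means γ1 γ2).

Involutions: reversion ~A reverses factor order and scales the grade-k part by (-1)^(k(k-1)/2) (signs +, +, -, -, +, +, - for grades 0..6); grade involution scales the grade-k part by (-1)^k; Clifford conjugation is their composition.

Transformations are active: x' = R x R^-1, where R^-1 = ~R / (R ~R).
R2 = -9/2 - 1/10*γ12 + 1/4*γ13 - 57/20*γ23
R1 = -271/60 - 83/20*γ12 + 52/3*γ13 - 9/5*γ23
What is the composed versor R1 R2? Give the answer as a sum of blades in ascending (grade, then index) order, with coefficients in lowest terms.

Distribute over the terms of R1 (each basis-blade product reordered to ascending indices, repeated generators contracted through their squares):
(-271/60) R2 = 813/40 + 271/600*γ12 - 271/240*γ13 + 5149/400*γ23
(-83/20*γ12) R2 = -83/200 + 747/40*γ12 + 4731/400*γ13 + 83/80*γ23
(52/3*γ13) R2 = 13/3 - 247/5*γ12 - 78*γ13 - 26/15*γ23
(-9/5*γ23) R2 = 513/100 + 9/20*γ12 - 9/50*γ13 + 81/10*γ23
Summing the partial products and collecting blades:
Answer: 2203/75 - 8947/300*γ12 - 40489/600*γ13 + 6083/300*γ23


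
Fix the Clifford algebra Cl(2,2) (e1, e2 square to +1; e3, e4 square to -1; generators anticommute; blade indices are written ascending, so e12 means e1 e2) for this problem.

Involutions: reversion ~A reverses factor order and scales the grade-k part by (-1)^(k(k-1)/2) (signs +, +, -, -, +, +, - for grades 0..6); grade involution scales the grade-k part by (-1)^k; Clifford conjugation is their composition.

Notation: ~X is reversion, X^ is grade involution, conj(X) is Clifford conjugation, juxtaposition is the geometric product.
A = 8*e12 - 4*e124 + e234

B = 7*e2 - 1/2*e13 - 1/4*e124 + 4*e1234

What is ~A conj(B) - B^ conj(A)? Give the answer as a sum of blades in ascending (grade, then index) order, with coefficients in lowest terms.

first term: -1 + 52*e1 - 16*e3 - 2*e4 + 1/4*e13 + 28*e14 + 4*e23 + 39*e34 + 1/2*e124 - 2*e234
second term: -1 - 60*e1 - 16*e3 + 2*e4 - 1/4*e13 - 28*e14 + 4*e23 + 25*e34 - 1/2*e124 + 2*e234
Answer: 112*e1 - 4*e4 + 1/2*e13 + 56*e14 + 14*e34 + e124 - 4*e234


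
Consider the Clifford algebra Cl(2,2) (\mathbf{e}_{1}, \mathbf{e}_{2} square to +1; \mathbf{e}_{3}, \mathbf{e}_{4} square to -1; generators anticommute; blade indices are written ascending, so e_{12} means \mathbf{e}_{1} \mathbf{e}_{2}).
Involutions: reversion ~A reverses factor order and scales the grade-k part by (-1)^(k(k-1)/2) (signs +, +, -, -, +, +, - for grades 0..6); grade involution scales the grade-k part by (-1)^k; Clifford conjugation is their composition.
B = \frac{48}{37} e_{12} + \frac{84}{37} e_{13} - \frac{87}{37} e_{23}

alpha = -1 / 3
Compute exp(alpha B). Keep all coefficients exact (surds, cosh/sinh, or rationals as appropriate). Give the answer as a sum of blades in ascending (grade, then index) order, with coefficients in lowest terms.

B^2 term by term: the squares give (\frac{48}{37})^2*(e_{12})^2 + (\frac{84}{37})^2*(e_{13})^2 + (-\frac{87}{37})^2*(e_{23})^2 = \frac{2304}{1369}*(-1) + \frac{7056}{1369}*(+1) + \frac{7569}{1369}*(+1) = 9 (each basis 2-blade squares to minus the product of its generators' squares); cross terms between blades sharing an index anticommute and cancel. So B^2 = 9.
B^2 = 9 — hyperbolic case — the even/odd split gives cosh and sinh: l = 3, alpha*l = -1, so exp(alpha B) = cosh(-1) + (sinh(-1)/3)*B = \cosh{\left(1 \right)} + (- \frac{\sinh{\left(1 \right)}}{3})*B.
Answer: \cosh{\left(1 \right)} - \frac{16 \sinh{\left(1 \right)}}{37} e_{12} - \frac{28 \sinh{\left(1 \right)}}{37} e_{13} + \frac{29 \sinh{\left(1 \right)}}{37} e_{23}


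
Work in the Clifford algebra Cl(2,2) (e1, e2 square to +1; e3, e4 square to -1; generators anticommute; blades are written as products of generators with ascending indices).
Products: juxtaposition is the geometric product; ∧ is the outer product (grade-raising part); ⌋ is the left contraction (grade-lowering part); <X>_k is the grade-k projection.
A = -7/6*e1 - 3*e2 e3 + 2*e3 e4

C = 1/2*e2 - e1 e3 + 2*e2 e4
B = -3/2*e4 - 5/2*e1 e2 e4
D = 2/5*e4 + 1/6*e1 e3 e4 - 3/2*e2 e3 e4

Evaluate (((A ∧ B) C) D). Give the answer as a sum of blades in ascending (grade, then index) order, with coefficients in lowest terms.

step 1: 7/4*e1 e4 + 9/2*e2 e3 e4
step 2: -9*e3 + 7/2*e1 e2 + 1/2*e3 e4 + 29/8*e1 e2 e4
step 3: -1/12*e1 + 3/4*e2 - 1/5*e3 - 29/20*e1 e2 + 87/16*e1 e3 - 3/2*e1 e4 + 29/48*e2 e3 + 27/2*e2 e4 - 18/5*e3 e4 + 7/5*e1 e2 e4 - 21/4*e1 e3 e4 - 7/12*e2 e3 e4
Answer: -1/12*e1 + 3/4*e2 - 1/5*e3 - 29/20*e1 e2 + 87/16*e1 e3 - 3/2*e1 e4 + 29/48*e2 e3 + 27/2*e2 e4 - 18/5*e3 e4 + 7/5*e1 e2 e4 - 21/4*e1 e3 e4 - 7/12*e2 e3 e4


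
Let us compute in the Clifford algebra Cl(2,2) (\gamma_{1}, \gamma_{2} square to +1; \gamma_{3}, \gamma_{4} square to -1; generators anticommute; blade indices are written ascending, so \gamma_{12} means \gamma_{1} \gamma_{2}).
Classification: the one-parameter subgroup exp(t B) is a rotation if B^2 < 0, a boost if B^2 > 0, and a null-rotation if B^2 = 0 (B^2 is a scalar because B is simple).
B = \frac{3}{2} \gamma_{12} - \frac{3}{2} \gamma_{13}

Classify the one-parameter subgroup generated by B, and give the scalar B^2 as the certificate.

B^2 term by term: the squares give (\frac{3}{2})^2*(\gamma_{12})^2 + (-\frac{3}{2})^2*(\gamma_{13})^2 = \frac{9}{4}*(-1) + \frac{9}{4}*(+1) = 0 (each basis 2-blade squares to minus the product of its generators' squares); cross terms between blades sharing an index anticommute and cancel. So B^2 = 0.
Answer: null-rotation, certificate B^2 = 0. The invariant at work: B^2 = 0 is unchanged by conjugation, hence its sign classifies the subgroup whatever basis B is written in.


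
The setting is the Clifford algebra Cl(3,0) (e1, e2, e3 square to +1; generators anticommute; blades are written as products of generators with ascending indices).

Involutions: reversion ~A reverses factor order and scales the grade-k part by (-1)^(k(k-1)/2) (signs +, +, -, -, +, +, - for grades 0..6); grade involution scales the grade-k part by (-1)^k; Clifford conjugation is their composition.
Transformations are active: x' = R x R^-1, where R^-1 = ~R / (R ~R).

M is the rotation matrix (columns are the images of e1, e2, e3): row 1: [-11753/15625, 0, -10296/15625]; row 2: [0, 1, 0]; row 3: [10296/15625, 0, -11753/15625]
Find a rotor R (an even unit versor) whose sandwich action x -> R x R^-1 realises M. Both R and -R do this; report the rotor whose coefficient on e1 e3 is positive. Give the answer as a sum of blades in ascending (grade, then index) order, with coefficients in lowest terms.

Method: write R = a + b12*e1 e2 + b13*e1 e3 + b23*e2 e3 with a^2 + b12^2 + b13^2 + b23^2 = 1 (so R^-1 = ~R). Expanding the columns R e_j ~R gives tr M = 4a^2 - 1 and, from the antisymmetric part, M21 - M12 = -4a*b12, M13 - M31 = 4a*b13, M32 - M23 = -4a*b23.
Here tr M = -7881/15625, so a^2 = (1 + tr M)/4 = 1936/15625 and a = ±44/125. Taking a = 44/125: M21 - M12 = 0, M13 - M31 = -20592/15625, M32 - M23 = 0, giving b12 = 0, b13 = -117/125, b23 = 0, i.e. R = 44/125 - 117/125*e1 e3.
Its e1 e3 coefficient is negative, so report the other preimage -R.
Answer: -44/125 + 117/125*e1 e3. Uniqueness: Spin(3) -> SO(3) maps R and -R to the same rotation of trace -7881/15625; fixing the sign of the e1 e3 coefficient removes the ambiguity.


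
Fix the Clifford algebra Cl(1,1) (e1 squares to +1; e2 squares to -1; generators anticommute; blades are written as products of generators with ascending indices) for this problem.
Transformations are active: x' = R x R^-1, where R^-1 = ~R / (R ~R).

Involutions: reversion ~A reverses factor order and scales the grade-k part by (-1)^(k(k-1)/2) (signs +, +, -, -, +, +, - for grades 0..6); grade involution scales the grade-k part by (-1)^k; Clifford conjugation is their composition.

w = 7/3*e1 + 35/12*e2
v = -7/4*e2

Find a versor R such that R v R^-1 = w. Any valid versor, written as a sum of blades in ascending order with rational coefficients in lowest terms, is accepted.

R = v + w = 7/3*e1 + 7/6*e2 works: the equal norms (-49/16) guarantee its sandwich swaps v into w.
Answer: 7/3*e1 + 7/6*e2


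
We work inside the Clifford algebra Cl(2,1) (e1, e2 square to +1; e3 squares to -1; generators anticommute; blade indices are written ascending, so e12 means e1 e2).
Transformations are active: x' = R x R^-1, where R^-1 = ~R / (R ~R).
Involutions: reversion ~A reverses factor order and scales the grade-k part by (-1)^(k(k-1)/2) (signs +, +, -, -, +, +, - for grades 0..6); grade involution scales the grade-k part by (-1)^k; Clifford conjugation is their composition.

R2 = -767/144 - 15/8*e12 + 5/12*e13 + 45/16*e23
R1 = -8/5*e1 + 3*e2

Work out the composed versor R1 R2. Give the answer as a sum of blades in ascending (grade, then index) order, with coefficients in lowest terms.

Distribute over the terms of R1 (each basis-blade product reordered to ascending indices, repeated generators contracted through their squares):
(-8/5*e1) R2 = 767/90*e1 + 3*e2 - 2/3*e3 - 9/2*e123
(3*e2) R2 = 45/8*e1 - 767/48*e2 + 135/16*e3 - 5/4*e123
Summing the partial products and collecting blades:
Answer: 5093/360*e1 - 623/48*e2 + 373/48*e3 - 23/4*e123


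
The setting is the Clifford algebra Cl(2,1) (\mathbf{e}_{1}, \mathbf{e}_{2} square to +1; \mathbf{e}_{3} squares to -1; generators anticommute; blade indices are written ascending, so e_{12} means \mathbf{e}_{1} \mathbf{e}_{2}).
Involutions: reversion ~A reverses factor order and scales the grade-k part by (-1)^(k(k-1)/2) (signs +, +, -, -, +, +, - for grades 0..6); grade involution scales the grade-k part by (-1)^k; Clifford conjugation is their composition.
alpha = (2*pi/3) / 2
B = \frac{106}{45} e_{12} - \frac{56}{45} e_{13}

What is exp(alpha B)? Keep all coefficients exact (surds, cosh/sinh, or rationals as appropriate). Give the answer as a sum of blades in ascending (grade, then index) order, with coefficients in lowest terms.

B^2 term by term: the squares give (\frac{106}{45})^2*(e_{12})^2 + (-\frac{56}{45})^2*(e_{13})^2 = \frac{11236}{2025}*(-1) + \frac{3136}{2025}*(+1) = -4 (each basis 2-blade squares to minus the product of its generators' squares); cross terms between blades sharing an index anticommute and cancel. So B^2 = -4.
B^2 = -4 — a negative square means the series sums to a rotation: l = 2, alpha*l = \frac{2 \pi}{3}, so exp(alpha B) = cos(\frac{2 \pi}{3}) + (sin(\frac{2 \pi}{3})/2)*B = - \frac{1}{2} + (\frac{\sqrt{3}}{4})*B.
Answer: - \frac{1}{2} + \frac{53 \sqrt{3}}{90} e_{12} - \frac{14 \sqrt{3}}{45} e_{13}


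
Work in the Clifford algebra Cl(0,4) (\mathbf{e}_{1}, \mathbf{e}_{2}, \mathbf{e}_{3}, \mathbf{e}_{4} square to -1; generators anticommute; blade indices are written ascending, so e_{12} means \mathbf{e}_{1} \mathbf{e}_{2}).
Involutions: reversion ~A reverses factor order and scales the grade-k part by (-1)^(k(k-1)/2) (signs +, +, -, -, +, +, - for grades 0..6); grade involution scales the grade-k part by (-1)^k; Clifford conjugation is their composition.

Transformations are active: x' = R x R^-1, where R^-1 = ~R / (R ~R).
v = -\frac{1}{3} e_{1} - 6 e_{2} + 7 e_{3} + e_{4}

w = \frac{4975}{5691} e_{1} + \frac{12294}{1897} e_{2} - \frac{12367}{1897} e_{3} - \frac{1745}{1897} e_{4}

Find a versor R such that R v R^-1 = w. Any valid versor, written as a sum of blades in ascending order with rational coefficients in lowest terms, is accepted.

Sketch: the shared square -\frac{775}{9} makes R = v + w = \frac{1026}{1897} e_{1} + \frac{912}{1897} e_{2} + \frac{912}{1897} e_{3} + \frac{152}{1897} e_{4} the natural versor; its sandwich fixes that direction, negates (v - w)/2, and sends v to w.
Answer: \frac{1026}{1897} e_{1} + \frac{912}{1897} e_{2} + \frac{912}{1897} e_{3} + \frac{152}{1897} e_{4}
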